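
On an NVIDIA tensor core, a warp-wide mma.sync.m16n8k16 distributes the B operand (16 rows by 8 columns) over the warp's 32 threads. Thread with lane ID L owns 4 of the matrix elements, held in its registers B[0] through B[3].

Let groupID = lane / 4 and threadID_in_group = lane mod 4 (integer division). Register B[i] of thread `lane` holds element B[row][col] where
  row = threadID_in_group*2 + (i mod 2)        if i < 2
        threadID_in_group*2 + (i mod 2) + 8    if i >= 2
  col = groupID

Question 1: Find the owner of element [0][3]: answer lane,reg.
12,0

c=3->g=3  r=0->rb=0,t=0,b0=0
L=3*4+0=12  i=0*2+0=0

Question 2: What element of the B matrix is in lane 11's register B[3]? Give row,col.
lane 11=>11/4=2, 11 mod 4=3
i=3  r:2·3+1+8=>15  c:2

15,2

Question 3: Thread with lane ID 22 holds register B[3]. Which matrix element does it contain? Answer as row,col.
lane 22→22/4=5, 22 mod 4=2
i=3  r:2·2+1+8→13  c:5

13,5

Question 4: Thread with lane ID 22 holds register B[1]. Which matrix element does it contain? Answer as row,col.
5,5

L=22->g=22>>2=5, t=22&3=2
[1]->row 2·2+1+0=5  col g=5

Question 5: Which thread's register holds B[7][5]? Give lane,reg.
23,1

c:5=>grp=5  r:7=>rB=0,tig=3,lo=1
L=5*4+3=23  i=0*2+1=1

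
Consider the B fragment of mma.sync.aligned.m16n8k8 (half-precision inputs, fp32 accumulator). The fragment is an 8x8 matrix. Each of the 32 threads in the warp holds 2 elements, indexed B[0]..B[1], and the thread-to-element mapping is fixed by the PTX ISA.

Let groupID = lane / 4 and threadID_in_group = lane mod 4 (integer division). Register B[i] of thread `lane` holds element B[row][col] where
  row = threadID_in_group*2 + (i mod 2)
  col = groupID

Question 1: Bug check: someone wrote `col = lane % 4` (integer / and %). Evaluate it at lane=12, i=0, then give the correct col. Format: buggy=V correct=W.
`lane % 4`[12,0]->0
L=12->gid=12>>2=3, tid=12&3=0
[0]->row 0·2+0=0  col gid=3
col: 0 vs 3

buggy=0 correct=3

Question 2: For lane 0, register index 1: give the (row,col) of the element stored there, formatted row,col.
1,0

L=0→G=0>>2=0, T=0&3=0
[1]→row 0·2+1=1  col G=0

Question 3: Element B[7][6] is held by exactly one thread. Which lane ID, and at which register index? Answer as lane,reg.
c:6=>grp=6  r:7=>tig=3,lo=1
L=6*4+3=27  i=1=1

27,1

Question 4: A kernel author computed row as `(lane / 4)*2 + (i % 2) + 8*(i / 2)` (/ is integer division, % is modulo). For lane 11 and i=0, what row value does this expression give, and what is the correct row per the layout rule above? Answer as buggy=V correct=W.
`(lane / 4)*2 + (i % 2) + 8*(i / 2)`[11,0]→4
11: G=2,T=3
[0] (3*2+0,2) = (6,2)
row: 4 vs 6

buggy=4 correct=6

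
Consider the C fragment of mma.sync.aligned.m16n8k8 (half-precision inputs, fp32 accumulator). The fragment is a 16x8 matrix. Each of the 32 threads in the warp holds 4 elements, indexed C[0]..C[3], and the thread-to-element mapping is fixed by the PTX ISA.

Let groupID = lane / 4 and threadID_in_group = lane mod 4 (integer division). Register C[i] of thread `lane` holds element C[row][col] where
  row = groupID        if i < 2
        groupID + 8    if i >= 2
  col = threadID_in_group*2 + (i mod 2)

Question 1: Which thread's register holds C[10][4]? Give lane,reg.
r: 10->gid=2,r8=1  c: 4->tid=2,i&1=0
L=2*4+2=10  i=1*2+0=2

10,2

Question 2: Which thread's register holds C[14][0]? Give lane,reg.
r=14⇒gr=6,Rb=1  c=0⇒th=0,odd=0
L=6*4+0=24  i=1*2+0=2

24,2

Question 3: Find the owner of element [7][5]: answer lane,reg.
r: 7->gid=7,r8=0  c: 5->tid=2,i&1=1
L=7*4+2=30  i=0*2+1=1

30,1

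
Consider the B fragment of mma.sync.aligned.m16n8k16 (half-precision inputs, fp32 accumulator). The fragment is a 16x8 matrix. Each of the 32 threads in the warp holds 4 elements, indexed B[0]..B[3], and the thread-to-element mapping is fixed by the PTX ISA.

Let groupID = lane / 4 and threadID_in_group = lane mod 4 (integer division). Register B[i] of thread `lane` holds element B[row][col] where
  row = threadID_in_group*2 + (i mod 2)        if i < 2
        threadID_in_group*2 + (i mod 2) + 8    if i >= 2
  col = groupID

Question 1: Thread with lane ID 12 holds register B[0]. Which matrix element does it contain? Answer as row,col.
L=12=>grp=12>>2=3, tig=12&3=0
[0]=>row 0·2+0+0=0  col grp=3

0,3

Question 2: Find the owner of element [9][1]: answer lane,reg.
4,3

c:1=>grp=1  r:9=>rB=1,tig=0,lo=1
L=1*4+0=4  i=1*2+1=3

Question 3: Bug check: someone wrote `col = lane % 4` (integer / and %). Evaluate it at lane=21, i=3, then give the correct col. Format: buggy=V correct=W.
`lane % 4`[21,3]→1
L=21→G=21>>2=5, T=21&3=1
[3]→row 1·2+1+8=11  col G=5
col: 1 vs 5

buggy=1 correct=5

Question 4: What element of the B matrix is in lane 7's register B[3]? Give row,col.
15,1

7: gr=1,th=3
[3] (3*2+1+8,1) = (15,1)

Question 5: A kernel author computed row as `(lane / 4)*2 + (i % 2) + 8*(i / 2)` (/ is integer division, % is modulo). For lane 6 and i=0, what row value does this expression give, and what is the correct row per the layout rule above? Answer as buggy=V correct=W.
buggy=2 correct=4

`(lane / 4)*2 + (i % 2) + 8*(i / 2)`[6,0]->2
L=6->g=6>>2=1, t=6&3=2
[0]->row 2·2+0+0=4  col g=1
row: 2 vs 4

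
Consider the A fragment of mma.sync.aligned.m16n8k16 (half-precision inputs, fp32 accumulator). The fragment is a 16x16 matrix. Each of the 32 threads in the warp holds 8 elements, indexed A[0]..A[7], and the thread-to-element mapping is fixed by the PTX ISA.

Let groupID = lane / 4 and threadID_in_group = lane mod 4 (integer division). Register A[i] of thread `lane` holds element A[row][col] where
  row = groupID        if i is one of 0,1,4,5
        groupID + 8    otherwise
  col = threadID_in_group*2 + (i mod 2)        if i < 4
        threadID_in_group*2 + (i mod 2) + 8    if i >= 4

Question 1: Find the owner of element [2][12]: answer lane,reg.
10,4

r=2→G=2,rhi=0  c=12→chi=1,T=2,p=0
L=2*4+2=10  i=1*4+0*2+0=4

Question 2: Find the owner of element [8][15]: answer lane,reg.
r=8->g=0,rb=1  c=15->cb=1,t=3,b0=1
L=0*4+3=3  i=1*4+1*2+1=7

3,7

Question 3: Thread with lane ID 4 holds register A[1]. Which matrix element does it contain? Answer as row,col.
4: G=1,T=0
[1] (1+0,0*2+1+0) = (1,1)

1,1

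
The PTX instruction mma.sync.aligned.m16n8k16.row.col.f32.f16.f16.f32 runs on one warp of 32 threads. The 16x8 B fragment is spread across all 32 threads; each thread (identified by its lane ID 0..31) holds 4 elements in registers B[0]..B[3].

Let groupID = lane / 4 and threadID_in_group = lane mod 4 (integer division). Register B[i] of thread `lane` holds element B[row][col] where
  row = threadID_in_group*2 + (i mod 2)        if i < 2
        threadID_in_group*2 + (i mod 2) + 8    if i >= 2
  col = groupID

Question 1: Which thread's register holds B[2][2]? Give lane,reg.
9,0

c:2=>grp=2  r:2=>rB=0,tig=1,lo=0
L=2*4+1=9  i=0*2+0=0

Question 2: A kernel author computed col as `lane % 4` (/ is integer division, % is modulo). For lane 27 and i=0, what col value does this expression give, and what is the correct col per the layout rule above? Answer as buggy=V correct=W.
buggy=3 correct=6

`lane % 4`[27,0]->3
27: gid=6,tid=3
[0] (3*2+0+0,6) = (6,6)
col: 3 vs 6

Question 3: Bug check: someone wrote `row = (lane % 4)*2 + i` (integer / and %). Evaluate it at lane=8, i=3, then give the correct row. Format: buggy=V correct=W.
buggy=3 correct=9

`(lane % 4)*2 + i`[8,3]→3
L=8→G=8>>2=2, T=8&3=0
[3]→row 0·2+1+8=9  col G=2
row: 3 vs 9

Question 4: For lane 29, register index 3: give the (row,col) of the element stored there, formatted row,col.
lane 29→29/4=7, 29 mod 4=1
i=3  r:2·1+1+8→11  c:7

11,7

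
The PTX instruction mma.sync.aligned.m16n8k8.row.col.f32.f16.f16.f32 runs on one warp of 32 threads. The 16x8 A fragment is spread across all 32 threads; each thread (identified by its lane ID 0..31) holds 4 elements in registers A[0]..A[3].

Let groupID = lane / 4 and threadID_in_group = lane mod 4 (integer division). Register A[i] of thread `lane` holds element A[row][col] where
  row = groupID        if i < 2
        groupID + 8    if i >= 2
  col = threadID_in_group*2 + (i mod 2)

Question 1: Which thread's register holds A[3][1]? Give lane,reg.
r=3->g=3,rb=0  c=1->t=0,b0=1
L=3*4+0=12  i=0*2+1=1

12,1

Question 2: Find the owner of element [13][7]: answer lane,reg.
r=13→G=5,rhi=1  c=7→T=3,p=1
L=5*4+3=23  i=1*2+1=3

23,3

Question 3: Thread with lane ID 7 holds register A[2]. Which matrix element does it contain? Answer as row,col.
7: gr=1,th=3
[2] (1+8,3*2+0) = (9,6)

9,6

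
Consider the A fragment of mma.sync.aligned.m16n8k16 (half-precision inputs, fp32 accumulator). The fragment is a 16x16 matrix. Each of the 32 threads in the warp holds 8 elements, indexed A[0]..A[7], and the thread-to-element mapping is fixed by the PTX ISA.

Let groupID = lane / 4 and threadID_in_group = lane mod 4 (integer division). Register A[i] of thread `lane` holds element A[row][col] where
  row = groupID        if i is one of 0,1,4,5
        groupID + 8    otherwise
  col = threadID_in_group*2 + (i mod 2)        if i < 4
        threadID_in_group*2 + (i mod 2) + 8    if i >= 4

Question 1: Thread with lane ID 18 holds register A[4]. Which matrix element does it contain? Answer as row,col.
18: grp=4,tig=2
[4] (4+0,2*2+0+8) = (4,12)

4,12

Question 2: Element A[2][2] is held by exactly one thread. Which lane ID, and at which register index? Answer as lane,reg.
9,0

r: 2->gid=2,r8=0  c: 2->c8=0,tid=1,i&1=0
L=2*4+1=9  i=0*4+0*2+0=0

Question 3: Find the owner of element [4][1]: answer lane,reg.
16,1

r: 4->gid=4,r8=0  c: 1->c8=0,tid=0,i&1=1
L=4*4+0=16  i=0*4+0*2+1=1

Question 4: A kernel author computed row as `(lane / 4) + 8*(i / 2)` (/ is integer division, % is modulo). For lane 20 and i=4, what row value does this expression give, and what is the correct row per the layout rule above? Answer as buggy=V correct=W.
buggy=21 correct=5

`(lane / 4) + 8*(i / 2)`[20,4]⇒21
lane 20⇒20/4=5, 20 mod 4=0
i=4  r:5+0⇒5  c:2·0+0+8⇒8
row: 21 vs 5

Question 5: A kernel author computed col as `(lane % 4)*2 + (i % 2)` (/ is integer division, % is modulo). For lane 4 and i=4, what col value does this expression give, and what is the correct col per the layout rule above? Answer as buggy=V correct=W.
buggy=0 correct=8

`(lane % 4)*2 + (i % 2)`[4,4]=>0
4: grp=1,tig=0
[4] (1+0,0*2+0+8) = (1,8)
col: 0 vs 8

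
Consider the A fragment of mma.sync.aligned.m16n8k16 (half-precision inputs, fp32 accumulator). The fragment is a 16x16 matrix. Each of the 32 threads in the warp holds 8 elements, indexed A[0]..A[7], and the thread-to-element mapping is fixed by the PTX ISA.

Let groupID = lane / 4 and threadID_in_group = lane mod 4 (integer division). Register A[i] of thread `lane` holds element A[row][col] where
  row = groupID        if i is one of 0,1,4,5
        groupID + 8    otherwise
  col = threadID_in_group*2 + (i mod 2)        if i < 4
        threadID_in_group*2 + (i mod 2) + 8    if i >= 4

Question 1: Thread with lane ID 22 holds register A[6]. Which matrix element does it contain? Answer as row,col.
L=22→G=22>>2=5, T=22&3=2
[6]→row 5+8=13  col 2·2+0+8=12

13,12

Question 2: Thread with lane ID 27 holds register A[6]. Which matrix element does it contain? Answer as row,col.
L=27->gid=27>>2=6, tid=27&3=3
[6]->row 6+8=14  col 3·2+0+8=14

14,14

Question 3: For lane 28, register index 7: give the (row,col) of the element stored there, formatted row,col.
15,9

lane 28: grp=7 (28/4), tig=0 (28%4)
i=7: r=7+8=15, c=0*2+1+8=9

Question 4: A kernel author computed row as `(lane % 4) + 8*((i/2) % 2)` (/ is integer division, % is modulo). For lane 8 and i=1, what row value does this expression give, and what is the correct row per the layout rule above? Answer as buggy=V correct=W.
`(lane % 4) + 8*((i/2) % 2)`[8,1]->0
lane 8: g=2 (8/4), t=0 (8%4)
i=1: r=2+0=2, c=0*2+1+0=1
row: 0 vs 2

buggy=0 correct=2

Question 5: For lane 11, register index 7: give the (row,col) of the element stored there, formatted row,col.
lane 11: gid=2 (11/4), tid=3 (11%4)
i=7: r=2+8=10, c=3*2+1+8=15

10,15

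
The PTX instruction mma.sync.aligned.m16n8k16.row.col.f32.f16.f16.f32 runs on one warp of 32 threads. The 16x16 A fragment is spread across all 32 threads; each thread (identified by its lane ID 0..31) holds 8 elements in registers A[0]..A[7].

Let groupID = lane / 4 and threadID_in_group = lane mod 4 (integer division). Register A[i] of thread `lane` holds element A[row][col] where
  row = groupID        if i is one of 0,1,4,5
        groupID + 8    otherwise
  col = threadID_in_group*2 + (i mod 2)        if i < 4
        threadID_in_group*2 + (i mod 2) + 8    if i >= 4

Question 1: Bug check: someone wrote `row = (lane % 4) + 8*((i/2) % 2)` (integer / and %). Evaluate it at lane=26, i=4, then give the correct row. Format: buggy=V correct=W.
buggy=2 correct=6

`(lane % 4) + 8*((i/2) % 2)`[26,4]->2
L=26->g=26>>2=6, t=26&3=2
[4]->row 6+0=6  col 2·2+0+8=12
row: 2 vs 6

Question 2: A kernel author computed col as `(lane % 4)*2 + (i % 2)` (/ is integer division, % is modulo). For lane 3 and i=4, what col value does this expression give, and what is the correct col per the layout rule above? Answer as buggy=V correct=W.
buggy=6 correct=14

`(lane % 4)*2 + (i % 2)`[3,4]=>6
lane 3=>3/4=0, 3 mod 4=3
i=4  r:0+0=>0  c:2·3+0+8=>14
col: 6 vs 14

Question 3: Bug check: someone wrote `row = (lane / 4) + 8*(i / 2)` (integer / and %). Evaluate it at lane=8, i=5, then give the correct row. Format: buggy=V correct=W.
buggy=18 correct=2

`(lane / 4) + 8*(i / 2)`[8,5]⇒18
lane 8⇒8/4=2, 8 mod 4=0
i=5  r:2+0⇒2  c:2·0+1+8⇒9
row: 18 vs 2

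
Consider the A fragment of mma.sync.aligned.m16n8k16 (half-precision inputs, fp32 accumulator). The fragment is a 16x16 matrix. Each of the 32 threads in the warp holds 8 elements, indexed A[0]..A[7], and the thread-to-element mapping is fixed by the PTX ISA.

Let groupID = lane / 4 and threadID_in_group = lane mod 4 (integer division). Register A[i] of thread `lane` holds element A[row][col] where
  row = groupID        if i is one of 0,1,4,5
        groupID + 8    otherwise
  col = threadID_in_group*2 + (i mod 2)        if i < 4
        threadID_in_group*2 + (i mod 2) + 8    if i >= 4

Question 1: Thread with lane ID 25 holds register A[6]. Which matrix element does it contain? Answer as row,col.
14,10

lane 25: grp=6 (25/4), tig=1 (25%4)
i=6: r=6+8=14, c=1*2+0+8=10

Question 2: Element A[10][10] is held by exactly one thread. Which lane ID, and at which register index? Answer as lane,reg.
9,6

r: 10->gid=2,r8=1  c: 10->c8=1,tid=1,i&1=0
L=2*4+1=9  i=1*4+1*2+0=6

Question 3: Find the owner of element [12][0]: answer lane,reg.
r=12→G=4,rhi=1  c=0→chi=0,T=0,p=0
L=4*4+0=16  i=0*4+1*2+0=2

16,2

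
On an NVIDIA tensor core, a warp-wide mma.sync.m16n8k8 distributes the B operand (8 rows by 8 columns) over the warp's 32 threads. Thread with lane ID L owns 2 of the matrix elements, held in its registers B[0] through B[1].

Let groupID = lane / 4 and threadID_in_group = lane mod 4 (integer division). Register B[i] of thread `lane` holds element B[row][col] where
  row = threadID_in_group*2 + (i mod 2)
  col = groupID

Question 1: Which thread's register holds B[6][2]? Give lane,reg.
11,0

c=2⇒gr=2  r=6⇒th=3,odd=0
L=2*4+3=11  i=0=0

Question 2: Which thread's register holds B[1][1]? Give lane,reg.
4,1

c:1=>grp=1  r:1=>tig=0,lo=1
L=1*4+0=4  i=1=1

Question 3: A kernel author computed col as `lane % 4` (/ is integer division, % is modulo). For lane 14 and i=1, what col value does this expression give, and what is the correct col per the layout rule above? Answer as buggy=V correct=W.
`lane % 4`[14,1]⇒2
L=14⇒gr=14>>2=3, th=14&3=2
[1]⇒row 2·2+1=5  col gr=3
col: 2 vs 3

buggy=2 correct=3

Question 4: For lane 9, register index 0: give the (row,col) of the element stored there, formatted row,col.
lane 9: g=2 (9/4), t=1 (9%4)
i=0: r=1*2+0=2, c=g=2

2,2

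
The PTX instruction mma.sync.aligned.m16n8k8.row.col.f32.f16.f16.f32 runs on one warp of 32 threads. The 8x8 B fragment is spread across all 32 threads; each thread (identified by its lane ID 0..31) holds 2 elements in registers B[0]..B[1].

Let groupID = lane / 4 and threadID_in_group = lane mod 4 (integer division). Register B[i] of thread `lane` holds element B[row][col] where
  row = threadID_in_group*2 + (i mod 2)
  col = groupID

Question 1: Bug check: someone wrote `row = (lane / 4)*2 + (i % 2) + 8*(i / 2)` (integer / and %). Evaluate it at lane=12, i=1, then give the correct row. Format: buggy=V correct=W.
buggy=7 correct=1

`(lane / 4)*2 + (i % 2) + 8*(i / 2)`[12,1]->7
12: gid=3,tid=0
[1] (0*2+1,3) = (1,3)
row: 7 vs 1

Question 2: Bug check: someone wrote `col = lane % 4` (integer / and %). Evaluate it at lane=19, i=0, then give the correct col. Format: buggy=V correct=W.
buggy=3 correct=4

`lane % 4`[19,0]=>3
L=19=>grp=19>>2=4, tig=19&3=3
[0]=>row 3·2+0=6  col grp=4
col: 3 vs 4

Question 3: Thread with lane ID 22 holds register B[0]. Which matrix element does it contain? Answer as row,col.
4,5

lane 22: gr=5 (22/4), th=2 (22%4)
i=0: r=2*2+0=4, c=gr=5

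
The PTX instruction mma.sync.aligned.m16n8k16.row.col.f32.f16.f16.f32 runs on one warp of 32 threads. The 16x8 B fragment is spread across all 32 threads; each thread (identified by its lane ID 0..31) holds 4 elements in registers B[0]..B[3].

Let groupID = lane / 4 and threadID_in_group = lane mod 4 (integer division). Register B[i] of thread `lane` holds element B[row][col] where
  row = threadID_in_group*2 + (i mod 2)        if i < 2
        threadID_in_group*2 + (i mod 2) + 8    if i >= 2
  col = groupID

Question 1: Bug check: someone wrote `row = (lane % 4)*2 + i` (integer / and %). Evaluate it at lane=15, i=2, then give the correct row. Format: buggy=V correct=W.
buggy=8 correct=14

`(lane % 4)*2 + i`[15,2]=>8
lane 15=>15/4=3, 15 mod 4=3
i=2  r:2·3+0+8=>14  c:3
row: 8 vs 14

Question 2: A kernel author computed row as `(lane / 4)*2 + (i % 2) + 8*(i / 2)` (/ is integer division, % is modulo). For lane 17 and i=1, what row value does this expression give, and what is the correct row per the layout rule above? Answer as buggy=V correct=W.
`(lane / 4)*2 + (i % 2) + 8*(i / 2)`[17,1]→9
lane 17→17/4=4, 17 mod 4=1
i=1  r:2·1+1+0→3  c:4
row: 9 vs 3

buggy=9 correct=3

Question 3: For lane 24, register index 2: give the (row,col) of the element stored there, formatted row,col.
8,6

24: grp=6,tig=0
[2] (0*2+0+8,6) = (8,6)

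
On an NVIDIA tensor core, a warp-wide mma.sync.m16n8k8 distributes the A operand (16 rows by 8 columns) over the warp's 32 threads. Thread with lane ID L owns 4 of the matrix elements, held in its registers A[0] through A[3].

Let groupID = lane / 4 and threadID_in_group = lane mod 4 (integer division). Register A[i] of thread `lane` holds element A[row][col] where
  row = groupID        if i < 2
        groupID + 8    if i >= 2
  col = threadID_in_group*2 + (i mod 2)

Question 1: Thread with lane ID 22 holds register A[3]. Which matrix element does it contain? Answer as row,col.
lane 22->22/4=5, 22 mod 4=2
i=3  r:5+8->13  c:2·2+1->5

13,5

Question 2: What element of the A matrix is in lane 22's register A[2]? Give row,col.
13,4

lane 22: G=5 (22/4), T=2 (22%4)
i=2: r=5+8=13, c=2*2+0=4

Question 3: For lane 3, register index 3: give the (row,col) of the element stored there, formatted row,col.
3: g=0,t=3
[3] (0+8,3*2+1) = (8,7)

8,7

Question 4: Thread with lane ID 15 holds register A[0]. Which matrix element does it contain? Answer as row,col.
lane 15: G=3 (15/4), T=3 (15%4)
i=0: r=3+0=3, c=3*2+0=6

3,6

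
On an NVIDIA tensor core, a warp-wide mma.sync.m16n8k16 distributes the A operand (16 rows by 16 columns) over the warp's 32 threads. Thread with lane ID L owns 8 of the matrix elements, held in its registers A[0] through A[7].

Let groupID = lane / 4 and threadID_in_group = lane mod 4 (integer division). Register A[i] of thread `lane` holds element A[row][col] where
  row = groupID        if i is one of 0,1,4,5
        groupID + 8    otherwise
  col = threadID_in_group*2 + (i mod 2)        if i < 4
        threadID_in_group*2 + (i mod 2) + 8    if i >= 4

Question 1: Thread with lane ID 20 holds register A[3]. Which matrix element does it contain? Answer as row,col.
20: g=5,t=0
[3] (5+8,0*2+1+0) = (13,1)

13,1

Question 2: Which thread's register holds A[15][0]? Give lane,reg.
28,2

r: 15->gid=7,r8=1  c: 0->c8=0,tid=0,i&1=0
L=7*4+0=28  i=0*4+1*2+0=2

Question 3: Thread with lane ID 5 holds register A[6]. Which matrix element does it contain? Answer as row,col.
5: G=1,T=1
[6] (1+8,1*2+0+8) = (9,10)

9,10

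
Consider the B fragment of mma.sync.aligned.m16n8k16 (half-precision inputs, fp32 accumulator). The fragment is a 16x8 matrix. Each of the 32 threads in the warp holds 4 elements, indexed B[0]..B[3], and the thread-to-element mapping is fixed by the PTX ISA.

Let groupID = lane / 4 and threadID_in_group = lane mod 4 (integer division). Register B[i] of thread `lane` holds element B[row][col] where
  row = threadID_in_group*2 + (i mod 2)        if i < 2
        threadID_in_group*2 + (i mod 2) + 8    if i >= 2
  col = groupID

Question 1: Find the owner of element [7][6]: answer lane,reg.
c: 6->gid=6  r: 7->r8=0,tid=3,i&1=1
L=6*4+3=27  i=0*2+1=1

27,1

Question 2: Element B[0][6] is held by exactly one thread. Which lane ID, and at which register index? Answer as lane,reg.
c: 6->gid=6  r: 0->r8=0,tid=0,i&1=0
L=6*4+0=24  i=0*2+0=0

24,0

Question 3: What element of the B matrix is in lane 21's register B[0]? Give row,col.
2,5

L=21->gid=21>>2=5, tid=21&3=1
[0]->row 1·2+0+0=2  col gid=5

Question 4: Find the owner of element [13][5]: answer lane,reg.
22,3

c=5⇒gr=5  r=13⇒Rb=1,th=2,odd=1
L=5*4+2=22  i=1*2+1=3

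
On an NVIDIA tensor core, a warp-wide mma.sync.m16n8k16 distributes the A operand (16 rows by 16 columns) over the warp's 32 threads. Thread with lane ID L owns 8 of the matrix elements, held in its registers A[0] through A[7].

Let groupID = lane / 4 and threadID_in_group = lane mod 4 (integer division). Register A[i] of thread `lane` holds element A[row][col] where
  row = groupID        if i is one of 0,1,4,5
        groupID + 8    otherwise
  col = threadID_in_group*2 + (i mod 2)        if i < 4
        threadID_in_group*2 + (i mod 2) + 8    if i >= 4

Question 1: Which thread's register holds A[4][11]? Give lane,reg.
r=4→G=4,rhi=0  c=11→chi=1,T=1,p=1
L=4*4+1=17  i=1*4+0*2+1=5

17,5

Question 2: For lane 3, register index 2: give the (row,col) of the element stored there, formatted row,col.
L=3→G=3>>2=0, T=3&3=3
[2]→row 0+8=8  col 3·2+0+0=6

8,6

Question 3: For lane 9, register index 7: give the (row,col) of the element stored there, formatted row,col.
10,11

9: grp=2,tig=1
[7] (2+8,1*2+1+8) = (10,11)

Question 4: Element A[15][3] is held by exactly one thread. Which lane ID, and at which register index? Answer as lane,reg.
r: 15->gid=7,r8=1  c: 3->c8=0,tid=1,i&1=1
L=7*4+1=29  i=0*4+1*2+1=3

29,3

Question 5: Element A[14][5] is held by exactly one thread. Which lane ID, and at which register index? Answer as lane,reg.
r:14=>grp=6,rB=1  c:5=>cB=0,tig=2,lo=1
L=6*4+2=26  i=0*4+1*2+1=3

26,3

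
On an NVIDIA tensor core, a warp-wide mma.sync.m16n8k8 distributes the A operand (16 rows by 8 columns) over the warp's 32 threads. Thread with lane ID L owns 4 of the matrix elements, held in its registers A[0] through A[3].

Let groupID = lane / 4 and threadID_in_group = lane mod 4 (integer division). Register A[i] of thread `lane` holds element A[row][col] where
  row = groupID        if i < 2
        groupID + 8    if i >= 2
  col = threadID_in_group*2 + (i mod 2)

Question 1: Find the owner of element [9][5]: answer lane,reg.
r=9⇒gr=1,Rb=1  c=5⇒th=2,odd=1
L=1*4+2=6  i=1*2+1=3

6,3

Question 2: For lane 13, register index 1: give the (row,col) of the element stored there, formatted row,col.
3,3

13: grp=3,tig=1
[1] (3+0,1*2+1) = (3,3)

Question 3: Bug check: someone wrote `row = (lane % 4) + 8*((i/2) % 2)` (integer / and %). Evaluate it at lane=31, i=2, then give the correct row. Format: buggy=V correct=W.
buggy=11 correct=15

`(lane % 4) + 8*((i/2) % 2)`[31,2]⇒11
31: gr=7,th=3
[2] (7+8,3*2+0) = (15,6)
row: 11 vs 15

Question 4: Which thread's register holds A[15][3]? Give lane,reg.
r=15→G=7,rhi=1  c=3→T=1,p=1
L=7*4+1=29  i=1*2+1=3

29,3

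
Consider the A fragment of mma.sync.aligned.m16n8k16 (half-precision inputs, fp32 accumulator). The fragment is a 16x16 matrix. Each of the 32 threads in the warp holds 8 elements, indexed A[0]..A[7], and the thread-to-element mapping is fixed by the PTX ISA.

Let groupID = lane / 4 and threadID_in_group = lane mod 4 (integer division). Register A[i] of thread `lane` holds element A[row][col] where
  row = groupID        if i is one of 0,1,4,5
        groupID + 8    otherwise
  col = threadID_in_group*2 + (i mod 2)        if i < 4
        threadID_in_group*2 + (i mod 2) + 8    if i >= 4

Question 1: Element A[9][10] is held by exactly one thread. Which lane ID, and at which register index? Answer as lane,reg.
5,6

r: 9->gid=1,r8=1  c: 10->c8=1,tid=1,i&1=0
L=1*4+1=5  i=1*4+1*2+0=6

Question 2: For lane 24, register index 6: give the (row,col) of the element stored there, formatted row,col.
14,8

lane 24→24/4=6, 24 mod 4=0
i=6  r:6+8→14  c:2·0+0+8→8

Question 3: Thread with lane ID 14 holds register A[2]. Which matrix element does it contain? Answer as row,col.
11,4

14: G=3,T=2
[2] (3+8,2*2+0+0) = (11,4)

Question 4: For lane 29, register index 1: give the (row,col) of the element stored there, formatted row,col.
L=29→G=29>>2=7, T=29&3=1
[1]→row 7+0=7  col 1·2+1+0=3

7,3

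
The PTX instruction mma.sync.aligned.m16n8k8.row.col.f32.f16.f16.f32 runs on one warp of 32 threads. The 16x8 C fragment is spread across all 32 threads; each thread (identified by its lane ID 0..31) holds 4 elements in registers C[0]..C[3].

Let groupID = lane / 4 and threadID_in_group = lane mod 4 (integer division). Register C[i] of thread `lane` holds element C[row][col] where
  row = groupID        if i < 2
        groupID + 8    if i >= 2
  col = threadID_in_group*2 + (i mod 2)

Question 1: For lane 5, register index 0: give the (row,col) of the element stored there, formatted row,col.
lane 5→5/4=1, 5 mod 4=1
i=0  r:1+0→1  c:2·1+0→2

1,2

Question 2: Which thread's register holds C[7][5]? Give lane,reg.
30,1

r:7=>grp=7,rB=0  c:5=>tig=2,lo=1
L=7*4+2=30  i=0*2+1=1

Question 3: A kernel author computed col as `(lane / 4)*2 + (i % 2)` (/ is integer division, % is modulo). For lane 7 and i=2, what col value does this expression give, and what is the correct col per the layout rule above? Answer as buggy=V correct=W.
buggy=2 correct=6

`(lane / 4)*2 + (i % 2)`[7,2]⇒2
L=7⇒gr=7>>2=1, th=7&3=3
[2]⇒row 1+8=9  col 3·2+0=6
col: 2 vs 6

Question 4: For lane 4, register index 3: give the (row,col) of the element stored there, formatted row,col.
9,1

lane 4→4/4=1, 4 mod 4=0
i=3  r:1+8→9  c:2·0+1→1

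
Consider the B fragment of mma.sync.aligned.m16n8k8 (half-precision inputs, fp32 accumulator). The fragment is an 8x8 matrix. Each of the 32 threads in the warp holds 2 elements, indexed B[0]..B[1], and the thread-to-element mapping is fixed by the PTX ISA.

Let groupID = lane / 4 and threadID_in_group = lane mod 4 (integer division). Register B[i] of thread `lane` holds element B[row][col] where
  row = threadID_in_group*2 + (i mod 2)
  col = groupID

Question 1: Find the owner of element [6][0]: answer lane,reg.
c=0->g=0  r=6->t=3,b0=0
L=0*4+3=3  i=0=0

3,0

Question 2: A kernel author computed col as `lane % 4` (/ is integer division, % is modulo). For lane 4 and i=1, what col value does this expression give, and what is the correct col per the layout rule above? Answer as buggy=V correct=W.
`lane % 4`[4,1]->0
4: gid=1,tid=0
[1] (0*2+1,1) = (1,1)
col: 0 vs 1

buggy=0 correct=1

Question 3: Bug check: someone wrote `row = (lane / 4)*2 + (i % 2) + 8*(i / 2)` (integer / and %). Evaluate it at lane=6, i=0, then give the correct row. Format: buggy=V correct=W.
`(lane / 4)*2 + (i % 2) + 8*(i / 2)`[6,0]->2
L=6->gid=6>>2=1, tid=6&3=2
[0]->row 2·2+0=4  col gid=1
row: 2 vs 4

buggy=2 correct=4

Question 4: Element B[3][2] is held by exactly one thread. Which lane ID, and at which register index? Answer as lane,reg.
c=2⇒gr=2  r=3⇒th=1,odd=1
L=2*4+1=9  i=1=1

9,1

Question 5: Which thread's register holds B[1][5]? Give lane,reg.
20,1

c=5->g=5  r=1->t=0,b0=1
L=5*4+0=20  i=1=1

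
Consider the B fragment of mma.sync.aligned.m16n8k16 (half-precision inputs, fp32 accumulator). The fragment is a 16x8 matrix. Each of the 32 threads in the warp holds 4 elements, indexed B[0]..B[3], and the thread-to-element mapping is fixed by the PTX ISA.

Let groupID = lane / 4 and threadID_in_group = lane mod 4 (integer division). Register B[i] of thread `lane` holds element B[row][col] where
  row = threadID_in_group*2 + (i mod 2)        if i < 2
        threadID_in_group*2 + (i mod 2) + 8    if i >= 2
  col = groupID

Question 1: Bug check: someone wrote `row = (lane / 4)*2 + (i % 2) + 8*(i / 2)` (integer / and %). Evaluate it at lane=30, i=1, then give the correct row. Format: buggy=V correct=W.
`(lane / 4)*2 + (i % 2) + 8*(i / 2)`[30,1]⇒15
lane 30: gr=7 (30/4), th=2 (30%4)
i=1: r=2*2+1+0=5, c=gr=7
row: 15 vs 5

buggy=15 correct=5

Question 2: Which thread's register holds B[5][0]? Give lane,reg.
c: 0->gid=0  r: 5->r8=0,tid=2,i&1=1
L=0*4+2=2  i=0*2+1=1

2,1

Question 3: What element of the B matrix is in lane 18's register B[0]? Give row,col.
4,4

lane 18->18/4=4, 18 mod 4=2
i=0  r:2·2+0+0->4  c:4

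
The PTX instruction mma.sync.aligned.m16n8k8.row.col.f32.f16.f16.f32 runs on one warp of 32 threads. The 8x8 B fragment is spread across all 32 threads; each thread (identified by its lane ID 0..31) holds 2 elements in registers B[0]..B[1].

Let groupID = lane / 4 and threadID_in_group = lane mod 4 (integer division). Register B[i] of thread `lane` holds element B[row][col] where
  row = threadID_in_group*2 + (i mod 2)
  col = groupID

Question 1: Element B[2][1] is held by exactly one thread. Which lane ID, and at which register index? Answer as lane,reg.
c=1⇒gr=1  r=2⇒th=1,odd=0
L=1*4+1=5  i=0=0

5,0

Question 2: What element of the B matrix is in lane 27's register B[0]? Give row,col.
lane 27: gr=6 (27/4), th=3 (27%4)
i=0: r=3*2+0=6, c=gr=6

6,6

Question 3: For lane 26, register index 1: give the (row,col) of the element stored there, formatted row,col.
26: gr=6,th=2
[1] (2*2+1,6) = (5,6)

5,6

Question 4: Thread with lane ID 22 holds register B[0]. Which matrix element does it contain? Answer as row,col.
lane 22→22/4=5, 22 mod 4=2
i=0  r:2·2+0→4  c:5

4,5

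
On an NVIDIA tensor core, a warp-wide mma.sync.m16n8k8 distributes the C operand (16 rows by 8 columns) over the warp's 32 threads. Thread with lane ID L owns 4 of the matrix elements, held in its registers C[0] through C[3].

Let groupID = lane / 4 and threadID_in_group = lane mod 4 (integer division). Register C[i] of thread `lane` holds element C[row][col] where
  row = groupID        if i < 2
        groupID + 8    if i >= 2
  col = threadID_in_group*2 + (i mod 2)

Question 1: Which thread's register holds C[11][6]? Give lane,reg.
r: 11->gid=3,r8=1  c: 6->tid=3,i&1=0
L=3*4+3=15  i=1*2+0=2

15,2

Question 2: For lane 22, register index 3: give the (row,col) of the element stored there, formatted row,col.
L=22->g=22>>2=5, t=22&3=2
[3]->row 5+8=13  col 2·2+1=5

13,5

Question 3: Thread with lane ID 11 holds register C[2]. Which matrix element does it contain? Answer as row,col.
L=11⇒gr=11>>2=2, th=11&3=3
[2]⇒row 2+8=10  col 3·2+0=6

10,6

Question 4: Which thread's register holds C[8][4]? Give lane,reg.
r=8⇒gr=0,Rb=1  c=4⇒th=2,odd=0
L=0*4+2=2  i=1*2+0=2

2,2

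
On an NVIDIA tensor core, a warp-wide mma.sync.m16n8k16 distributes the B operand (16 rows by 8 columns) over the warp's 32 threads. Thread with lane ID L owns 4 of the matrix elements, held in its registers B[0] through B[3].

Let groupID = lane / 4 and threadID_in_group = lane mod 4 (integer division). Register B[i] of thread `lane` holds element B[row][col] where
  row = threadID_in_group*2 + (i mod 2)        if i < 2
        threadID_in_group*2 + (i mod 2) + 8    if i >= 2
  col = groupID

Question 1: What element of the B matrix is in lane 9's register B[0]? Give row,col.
2,2

9: gr=2,th=1
[0] (1*2+0+0,2) = (2,2)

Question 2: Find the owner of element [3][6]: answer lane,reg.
25,1

c=6→G=6  r=3→rhi=0,T=1,p=1
L=6*4+1=25  i=0*2+1=1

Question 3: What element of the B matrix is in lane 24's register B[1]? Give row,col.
lane 24: grp=6 (24/4), tig=0 (24%4)
i=1: r=0*2+1+0=1, c=grp=6

1,6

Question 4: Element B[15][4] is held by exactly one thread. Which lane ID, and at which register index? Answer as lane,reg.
19,3

c=4->g=4  r=15->rb=1,t=3,b0=1
L=4*4+3=19  i=1*2+1=3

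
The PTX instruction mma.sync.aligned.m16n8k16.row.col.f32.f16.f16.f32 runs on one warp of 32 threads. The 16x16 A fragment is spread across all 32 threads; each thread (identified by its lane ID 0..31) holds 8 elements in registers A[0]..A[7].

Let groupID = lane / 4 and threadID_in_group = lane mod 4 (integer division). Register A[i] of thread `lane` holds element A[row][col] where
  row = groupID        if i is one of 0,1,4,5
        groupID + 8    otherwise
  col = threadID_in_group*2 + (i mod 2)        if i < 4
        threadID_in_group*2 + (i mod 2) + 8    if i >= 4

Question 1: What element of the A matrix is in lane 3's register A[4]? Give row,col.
0,14

L=3⇒gr=3>>2=0, th=3&3=3
[4]⇒row 0+0=0  col 3·2+0+8=14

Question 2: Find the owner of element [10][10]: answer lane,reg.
9,6

r: 10->gid=2,r8=1  c: 10->c8=1,tid=1,i&1=0
L=2*4+1=9  i=1*4+1*2+0=6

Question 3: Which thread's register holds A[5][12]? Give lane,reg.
r=5->g=5,rb=0  c=12->cb=1,t=2,b0=0
L=5*4+2=22  i=1*4+0*2+0=4

22,4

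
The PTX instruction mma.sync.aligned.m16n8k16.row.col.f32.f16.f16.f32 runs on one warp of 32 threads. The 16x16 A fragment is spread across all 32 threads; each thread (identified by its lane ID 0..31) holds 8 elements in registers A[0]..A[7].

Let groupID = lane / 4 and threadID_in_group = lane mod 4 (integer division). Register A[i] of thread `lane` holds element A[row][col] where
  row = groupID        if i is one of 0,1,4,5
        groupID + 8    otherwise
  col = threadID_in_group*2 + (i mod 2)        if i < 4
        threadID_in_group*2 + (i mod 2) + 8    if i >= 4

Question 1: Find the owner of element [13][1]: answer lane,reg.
20,3

r:13=>grp=5,rB=1  c:1=>cB=0,tig=0,lo=1
L=5*4+0=20  i=0*4+1*2+1=3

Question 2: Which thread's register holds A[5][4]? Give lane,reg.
22,0

r: 5->gid=5,r8=0  c: 4->c8=0,tid=2,i&1=0
L=5*4+2=22  i=0*4+0*2+0=0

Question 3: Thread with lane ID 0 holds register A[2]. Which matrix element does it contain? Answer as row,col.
8,0

lane 0→0/4=0, 0 mod 4=0
i=2  r:0+8→8  c:2·0+0+0→0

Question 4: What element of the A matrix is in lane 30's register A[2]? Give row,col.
15,4

30: g=7,t=2
[2] (7+8,2*2+0+0) = (15,4)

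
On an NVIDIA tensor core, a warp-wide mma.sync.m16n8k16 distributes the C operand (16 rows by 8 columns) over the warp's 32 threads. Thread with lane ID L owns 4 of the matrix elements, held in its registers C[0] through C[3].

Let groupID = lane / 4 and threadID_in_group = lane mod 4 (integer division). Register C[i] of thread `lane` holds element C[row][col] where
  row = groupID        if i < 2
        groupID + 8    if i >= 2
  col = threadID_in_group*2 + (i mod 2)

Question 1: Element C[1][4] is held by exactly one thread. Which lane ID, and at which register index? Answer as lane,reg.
6,0

r: 1->gid=1,r8=0  c: 4->tid=2,i&1=0
L=1*4+2=6  i=0*2+0=0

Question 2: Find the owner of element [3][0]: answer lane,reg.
r=3⇒gr=3,Rb=0  c=0⇒th=0,odd=0
L=3*4+0=12  i=0*2+0=0

12,0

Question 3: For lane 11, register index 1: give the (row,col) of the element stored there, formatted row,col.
L=11=>grp=11>>2=2, tig=11&3=3
[1]=>row 2+0=2  col 3·2+1=7

2,7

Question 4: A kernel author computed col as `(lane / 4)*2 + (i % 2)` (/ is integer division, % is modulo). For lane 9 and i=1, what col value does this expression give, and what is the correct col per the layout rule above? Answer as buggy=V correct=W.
buggy=5 correct=3

`(lane / 4)*2 + (i % 2)`[9,1]→5
lane 9→9/4=2, 9 mod 4=1
i=1  r:2+0→2  c:2·1+1→3
col: 5 vs 3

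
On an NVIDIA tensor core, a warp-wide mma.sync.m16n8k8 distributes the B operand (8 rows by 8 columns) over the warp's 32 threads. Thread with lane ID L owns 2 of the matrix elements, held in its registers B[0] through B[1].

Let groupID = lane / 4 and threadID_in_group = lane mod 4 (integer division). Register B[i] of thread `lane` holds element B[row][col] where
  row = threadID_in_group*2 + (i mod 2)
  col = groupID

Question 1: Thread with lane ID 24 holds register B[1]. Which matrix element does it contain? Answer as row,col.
1,6

24: grp=6,tig=0
[1] (0*2+1,6) = (1,6)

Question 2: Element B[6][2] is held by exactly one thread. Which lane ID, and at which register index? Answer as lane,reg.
11,0

c:2=>grp=2  r:6=>tig=3,lo=0
L=2*4+3=11  i=0=0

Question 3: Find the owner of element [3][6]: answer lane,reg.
25,1

c: 6->gid=6  r: 3->tid=1,i&1=1
L=6*4+1=25  i=1=1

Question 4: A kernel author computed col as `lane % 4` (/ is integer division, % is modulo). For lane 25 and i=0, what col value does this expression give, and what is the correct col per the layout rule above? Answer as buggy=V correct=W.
buggy=1 correct=6

`lane % 4`[25,0]->1
L=25->gid=25>>2=6, tid=25&3=1
[0]->row 1·2+0=2  col gid=6
col: 1 vs 6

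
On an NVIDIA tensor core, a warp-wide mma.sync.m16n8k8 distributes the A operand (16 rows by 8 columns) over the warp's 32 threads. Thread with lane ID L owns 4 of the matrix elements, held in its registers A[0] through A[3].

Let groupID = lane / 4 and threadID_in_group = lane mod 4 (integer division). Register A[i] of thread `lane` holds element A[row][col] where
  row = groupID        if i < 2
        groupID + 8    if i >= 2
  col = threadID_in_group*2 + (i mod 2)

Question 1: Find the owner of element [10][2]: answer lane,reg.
r=10→G=2,rhi=1  c=2→T=1,p=0
L=2*4+1=9  i=1*2+0=2

9,2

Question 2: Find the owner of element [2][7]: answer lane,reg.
r=2->g=2,rb=0  c=7->t=3,b0=1
L=2*4+3=11  i=0*2+1=1

11,1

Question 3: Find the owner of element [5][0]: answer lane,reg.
r=5->g=5,rb=0  c=0->t=0,b0=0
L=5*4+0=20  i=0*2+0=0

20,0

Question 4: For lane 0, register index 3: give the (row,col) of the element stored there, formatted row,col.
0: G=0,T=0
[3] (0+8,0*2+1) = (8,1)

8,1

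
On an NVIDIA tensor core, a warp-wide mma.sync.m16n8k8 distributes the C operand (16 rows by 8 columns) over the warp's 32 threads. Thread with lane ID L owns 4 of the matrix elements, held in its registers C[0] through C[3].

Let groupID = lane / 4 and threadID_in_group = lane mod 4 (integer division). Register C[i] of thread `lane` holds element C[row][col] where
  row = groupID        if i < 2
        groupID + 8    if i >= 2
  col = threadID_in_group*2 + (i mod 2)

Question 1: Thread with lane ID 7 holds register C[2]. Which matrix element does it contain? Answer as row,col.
9,6

L=7→G=7>>2=1, T=7&3=3
[2]→row 1+8=9  col 3·2+0=6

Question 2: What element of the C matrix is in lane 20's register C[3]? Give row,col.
13,1

L=20⇒gr=20>>2=5, th=20&3=0
[3]⇒row 5+8=13  col 0·2+1=1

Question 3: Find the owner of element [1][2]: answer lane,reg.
r: 1->gid=1,r8=0  c: 2->tid=1,i&1=0
L=1*4+1=5  i=0*2+0=0

5,0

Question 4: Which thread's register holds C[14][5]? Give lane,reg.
r:14=>grp=6,rB=1  c:5=>tig=2,lo=1
L=6*4+2=26  i=1*2+1=3

26,3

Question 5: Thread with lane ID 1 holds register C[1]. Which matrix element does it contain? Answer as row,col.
0,3

1: gr=0,th=1
[1] (0+0,1*2+1) = (0,3)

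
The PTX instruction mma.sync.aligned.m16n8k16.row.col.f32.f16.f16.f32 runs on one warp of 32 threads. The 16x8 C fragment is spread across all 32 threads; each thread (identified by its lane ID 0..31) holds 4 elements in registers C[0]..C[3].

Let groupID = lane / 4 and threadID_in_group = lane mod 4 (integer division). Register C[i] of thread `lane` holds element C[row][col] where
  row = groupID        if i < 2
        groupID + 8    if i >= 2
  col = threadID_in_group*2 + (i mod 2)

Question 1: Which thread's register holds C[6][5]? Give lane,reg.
r: 6->gid=6,r8=0  c: 5->tid=2,i&1=1
L=6*4+2=26  i=0*2+1=1

26,1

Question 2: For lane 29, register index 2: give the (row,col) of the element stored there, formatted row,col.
15,2

lane 29⇒29/4=7, 29 mod 4=1
i=2  r:7+8⇒15  c:2·1+0⇒2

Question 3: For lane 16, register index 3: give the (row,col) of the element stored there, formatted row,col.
12,1

L=16->g=16>>2=4, t=16&3=0
[3]->row 4+8=12  col 0·2+1=1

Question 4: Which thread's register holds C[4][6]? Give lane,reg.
19,0

r=4->g=4,rb=0  c=6->t=3,b0=0
L=4*4+3=19  i=0*2+0=0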